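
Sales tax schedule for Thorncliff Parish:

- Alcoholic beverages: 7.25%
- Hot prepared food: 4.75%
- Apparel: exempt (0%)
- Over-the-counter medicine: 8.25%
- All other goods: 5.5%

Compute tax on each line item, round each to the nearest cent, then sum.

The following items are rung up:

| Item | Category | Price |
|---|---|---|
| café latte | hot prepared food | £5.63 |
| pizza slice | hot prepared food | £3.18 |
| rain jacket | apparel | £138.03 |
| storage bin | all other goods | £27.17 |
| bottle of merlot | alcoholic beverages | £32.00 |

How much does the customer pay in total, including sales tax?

Café latte £5.63: hot prepared food → 4.75% → £0.27
Pizza slice £3.18: hot prepared food → 4.75% → £0.15
Rain jacket £138.03: apparel → 0% → £0.00
Storage bin £27.17: all other goods → 5.5% → £1.49
Bottle of merlot £32.00: alcoholic beverages → 7.25% → £2.32
Subtotal = £206.01; tax = £4.23; total due = £210.24

£210.24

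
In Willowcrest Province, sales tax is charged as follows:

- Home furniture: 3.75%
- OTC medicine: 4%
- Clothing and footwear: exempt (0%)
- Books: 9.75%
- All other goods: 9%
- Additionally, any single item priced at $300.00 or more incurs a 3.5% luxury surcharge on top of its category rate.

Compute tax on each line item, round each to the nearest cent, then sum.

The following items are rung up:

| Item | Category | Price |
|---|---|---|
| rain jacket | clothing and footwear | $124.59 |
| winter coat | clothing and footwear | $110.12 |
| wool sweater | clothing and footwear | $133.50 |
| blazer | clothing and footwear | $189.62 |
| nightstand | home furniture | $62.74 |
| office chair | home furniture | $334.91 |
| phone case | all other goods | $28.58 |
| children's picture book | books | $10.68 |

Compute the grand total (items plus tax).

Rain jacket $124.59: clothing and footwear → 0% → $0.00
Winter coat $110.12: clothing and footwear → 0% → $0.00
Wool sweater $133.50: clothing and footwear → 0% → $0.00
Blazer $189.62: clothing and footwear → 0% → $0.00
Nightstand $62.74: home furniture → 3.75% → $2.35
Office chair $334.91: home furniture → 3.75% + 3.5% surcharge = 7.25% → $24.28
Phone case $28.58: all other goods → 9% → $2.57
Children's picture book $10.68: books → 9.75% → $1.04
Subtotal = $994.74; tax = $30.24; total due = $1024.98

$1024.98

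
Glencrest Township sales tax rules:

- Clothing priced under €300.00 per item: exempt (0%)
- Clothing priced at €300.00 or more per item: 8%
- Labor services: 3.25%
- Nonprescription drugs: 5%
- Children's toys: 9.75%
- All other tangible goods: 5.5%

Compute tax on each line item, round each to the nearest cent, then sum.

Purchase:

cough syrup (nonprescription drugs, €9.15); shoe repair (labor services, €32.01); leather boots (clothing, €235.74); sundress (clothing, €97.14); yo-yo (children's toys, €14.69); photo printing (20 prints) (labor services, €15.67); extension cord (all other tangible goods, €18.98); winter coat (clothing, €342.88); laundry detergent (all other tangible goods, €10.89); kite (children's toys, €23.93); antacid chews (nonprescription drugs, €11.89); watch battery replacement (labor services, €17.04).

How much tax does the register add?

Cough syrup €9.15: nonprescription drugs → 5% → €0.46
Shoe repair €32.01: labor services → 3.25% → €1.04
Leather boots €235.74: clothing, under €300.00 → 0% → €0.00
Sundress €97.14: clothing, under €300.00 → 0% → €0.00
Yo-yo €14.69: children's toys → 9.75% → €1.43
Photo printing (20 prints) €15.67: labor services → 3.25% → €0.51
Extension cord €18.98: all other tangible goods → 5.5% → €1.04
Winter coat €342.88: clothing, €300.00 or more → 8% → €27.43
Laundry detergent €10.89: all other tangible goods → 5.5% → €0.60
Kite €23.93: children's toys → 9.75% → €2.33
Antacid chews €11.89: nonprescription drugs → 5% → €0.59
Watch battery replacement €17.04: labor services → 3.25% → €0.55
Total tax = €0.46 + €1.04 + €1.43 + €0.51 + €1.04 + €27.43 + €0.60 + €2.33 + €0.59 + €0.55 = €35.98

€35.98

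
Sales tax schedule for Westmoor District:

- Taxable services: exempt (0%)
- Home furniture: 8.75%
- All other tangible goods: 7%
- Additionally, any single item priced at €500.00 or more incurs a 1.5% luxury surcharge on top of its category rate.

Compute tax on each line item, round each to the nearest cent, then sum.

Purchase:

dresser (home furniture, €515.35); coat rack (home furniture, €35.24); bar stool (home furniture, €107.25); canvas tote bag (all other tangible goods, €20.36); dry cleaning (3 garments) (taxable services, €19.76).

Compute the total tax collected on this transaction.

Dresser €515.35: home furniture → 8.75% + 1.5% surcharge = 10.25% → €52.82
Coat rack €35.24: home furniture → 8.75% → €3.08
Bar stool €107.25: home furniture → 8.75% → €9.38
Canvas tote bag €20.36: all other tangible goods → 7% → €1.43
Dry cleaning (3 garments) €19.76: taxable services → 0% → €0.00
Total tax = €52.82 + €3.08 + €9.38 + €1.43 = €66.71

€66.71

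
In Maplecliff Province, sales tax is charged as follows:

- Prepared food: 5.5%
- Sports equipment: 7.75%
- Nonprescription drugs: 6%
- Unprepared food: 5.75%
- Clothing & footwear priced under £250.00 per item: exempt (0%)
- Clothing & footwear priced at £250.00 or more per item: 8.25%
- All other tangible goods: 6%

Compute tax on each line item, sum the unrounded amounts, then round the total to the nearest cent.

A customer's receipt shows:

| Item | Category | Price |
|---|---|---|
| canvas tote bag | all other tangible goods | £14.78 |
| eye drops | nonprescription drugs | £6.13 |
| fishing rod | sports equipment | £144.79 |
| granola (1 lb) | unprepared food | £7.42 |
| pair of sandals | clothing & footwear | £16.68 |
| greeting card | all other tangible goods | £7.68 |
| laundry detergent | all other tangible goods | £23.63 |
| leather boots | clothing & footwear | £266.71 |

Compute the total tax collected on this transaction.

£36.78

Canvas tote bag £14.78: all other tangible goods → 6% → £0.8868
Eye drops £6.13: nonprescription drugs → 6% → £0.3678
Fishing rod £144.79: sports equipment → 7.75% → £11.221225
Granola (1 lb) £7.42: unprepared food → 5.75% → £0.42665
Pair of sandals £16.68: clothing & footwear, under £250.00 → 0% → £0.00
Greeting card £7.68: all other tangible goods → 6% → £0.4608
Laundry detergent £23.63: all other tangible goods → 6% → £1.4178
Leather boots £266.71: clothing & footwear, £250.00 or more → 8.25% → £22.003575
Unrounded tax sum = £36.78465 → £36.78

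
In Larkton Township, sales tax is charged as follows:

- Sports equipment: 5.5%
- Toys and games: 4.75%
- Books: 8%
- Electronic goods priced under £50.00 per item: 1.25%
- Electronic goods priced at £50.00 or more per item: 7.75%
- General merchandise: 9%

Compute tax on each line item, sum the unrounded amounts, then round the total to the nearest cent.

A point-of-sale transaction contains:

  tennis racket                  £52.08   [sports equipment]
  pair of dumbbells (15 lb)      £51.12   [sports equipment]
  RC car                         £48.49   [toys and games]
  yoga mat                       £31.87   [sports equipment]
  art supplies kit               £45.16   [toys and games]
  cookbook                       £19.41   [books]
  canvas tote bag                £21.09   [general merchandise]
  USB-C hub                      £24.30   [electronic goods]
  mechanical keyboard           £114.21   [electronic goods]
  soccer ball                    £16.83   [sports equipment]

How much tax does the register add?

Tennis racket £52.08: sports equipment → 5.5% → £2.8644
Pair of dumbbells (15 lb) £51.12: sports equipment → 5.5% → £2.8116
RC car £48.49: toys and games → 4.75% → £2.303275
Yoga mat £31.87: sports equipment → 5.5% → £1.75285
Art supplies kit £45.16: toys and games → 4.75% → £2.1451
Cookbook £19.41: books → 8% → £1.5528
Canvas tote bag £21.09: general merchandise → 9% → £1.8981
USB-C hub £24.30: electronic goods, under £50.00 → 1.25% → £0.30375
Mechanical keyboard £114.21: electronic goods, £50.00 or more → 7.75% → £8.851275
Soccer ball £16.83: sports equipment → 5.5% → £0.92565
Unrounded tax sum = £25.4088 → £25.41

£25.41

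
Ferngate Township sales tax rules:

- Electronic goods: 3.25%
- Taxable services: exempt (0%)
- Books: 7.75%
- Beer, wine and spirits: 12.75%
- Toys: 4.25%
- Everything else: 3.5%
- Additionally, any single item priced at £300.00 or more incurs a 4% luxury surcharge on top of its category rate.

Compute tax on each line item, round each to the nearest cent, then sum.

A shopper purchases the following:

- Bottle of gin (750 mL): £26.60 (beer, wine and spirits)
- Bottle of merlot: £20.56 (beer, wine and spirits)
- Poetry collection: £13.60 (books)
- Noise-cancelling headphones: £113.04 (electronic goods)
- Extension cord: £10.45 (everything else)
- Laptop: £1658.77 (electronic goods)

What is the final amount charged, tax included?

£1974.38

Bottle of gin (750 mL) £26.60: beer, wine and spirits → 12.75% → £3.39
Bottle of merlot £20.56: beer, wine and spirits → 12.75% → £2.62
Poetry collection £13.60: books → 7.75% → £1.05
Noise-cancelling headphones £113.04: electronic goods → 3.25% → £3.67
Extension cord £10.45: everything else → 3.5% → £0.37
Laptop £1658.77: electronic goods → 3.25% + 4% surcharge = 7.25% → £120.26
Subtotal = £1843.02; tax = £131.36; total due = £1974.38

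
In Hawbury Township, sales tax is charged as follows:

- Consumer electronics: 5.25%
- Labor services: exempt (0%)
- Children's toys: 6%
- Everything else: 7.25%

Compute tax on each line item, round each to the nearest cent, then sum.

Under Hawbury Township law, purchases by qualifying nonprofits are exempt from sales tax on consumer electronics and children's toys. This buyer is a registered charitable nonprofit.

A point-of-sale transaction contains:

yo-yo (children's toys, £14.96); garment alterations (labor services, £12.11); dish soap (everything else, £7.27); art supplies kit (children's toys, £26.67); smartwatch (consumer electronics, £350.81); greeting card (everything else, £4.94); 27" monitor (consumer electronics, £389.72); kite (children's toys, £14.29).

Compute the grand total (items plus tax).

£821.66

Yo-yo £14.96: children's toys, buyer-exempt → 0% → £0.00
Garment alterations £12.11: labor services → 0% → £0.00
Dish soap £7.27: everything else → 7.25% → £0.53
Art supplies kit £26.67: children's toys, buyer-exempt → 0% → £0.00
Smartwatch £350.81: consumer electronics, buyer-exempt → 0% → £0.00
Greeting card £4.94: everything else → 7.25% → £0.36
27" monitor £389.72: consumer electronics, buyer-exempt → 0% → £0.00
Kite £14.29: children's toys, buyer-exempt → 0% → £0.00
Subtotal = £820.77; tax = £0.89; total due = £821.66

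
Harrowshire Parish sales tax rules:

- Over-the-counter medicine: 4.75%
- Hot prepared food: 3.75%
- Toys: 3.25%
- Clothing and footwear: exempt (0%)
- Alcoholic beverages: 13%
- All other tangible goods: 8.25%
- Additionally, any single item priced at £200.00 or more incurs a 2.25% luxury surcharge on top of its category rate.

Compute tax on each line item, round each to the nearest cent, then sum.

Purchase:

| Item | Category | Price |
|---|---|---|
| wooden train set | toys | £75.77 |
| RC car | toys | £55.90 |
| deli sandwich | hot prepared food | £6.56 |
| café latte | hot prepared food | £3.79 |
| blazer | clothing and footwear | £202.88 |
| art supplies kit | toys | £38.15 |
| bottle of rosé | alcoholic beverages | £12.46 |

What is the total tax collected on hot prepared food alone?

Deli sandwich £6.56: hot prepared food → 3.75% → £0.25
Café latte £3.79: hot prepared food → 3.75% → £0.14
Tax on hot prepared food = £0.25 + £0.14 = £0.39

£0.39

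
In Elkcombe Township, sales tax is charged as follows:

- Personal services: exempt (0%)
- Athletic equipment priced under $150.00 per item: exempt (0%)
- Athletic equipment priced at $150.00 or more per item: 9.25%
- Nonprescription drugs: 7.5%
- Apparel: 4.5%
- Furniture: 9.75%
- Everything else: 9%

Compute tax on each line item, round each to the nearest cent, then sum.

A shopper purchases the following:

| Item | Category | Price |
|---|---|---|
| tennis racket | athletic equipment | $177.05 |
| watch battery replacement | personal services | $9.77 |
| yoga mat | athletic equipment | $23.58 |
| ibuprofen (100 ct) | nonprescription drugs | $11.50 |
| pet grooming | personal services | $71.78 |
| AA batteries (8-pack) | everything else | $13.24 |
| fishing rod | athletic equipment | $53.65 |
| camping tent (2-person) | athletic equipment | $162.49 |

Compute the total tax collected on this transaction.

Tennis racket $177.05: athletic equipment, $150.00 or more → 9.25% → $16.38
Watch battery replacement $9.77: personal services → 0% → $0.00
Yoga mat $23.58: athletic equipment, under $150.00 → 0% → $0.00
Ibuprofen (100 ct) $11.50: nonprescription drugs → 7.5% → $0.86
Pet grooming $71.78: personal services → 0% → $0.00
AA batteries (8-pack) $13.24: everything else → 9% → $1.19
Fishing rod $53.65: athletic equipment, under $150.00 → 0% → $0.00
Camping tent (2-person) $162.49: athletic equipment, $150.00 or more → 9.25% → $15.03
Total tax = $16.38 + $0.86 + $1.19 + $15.03 = $33.46

$33.46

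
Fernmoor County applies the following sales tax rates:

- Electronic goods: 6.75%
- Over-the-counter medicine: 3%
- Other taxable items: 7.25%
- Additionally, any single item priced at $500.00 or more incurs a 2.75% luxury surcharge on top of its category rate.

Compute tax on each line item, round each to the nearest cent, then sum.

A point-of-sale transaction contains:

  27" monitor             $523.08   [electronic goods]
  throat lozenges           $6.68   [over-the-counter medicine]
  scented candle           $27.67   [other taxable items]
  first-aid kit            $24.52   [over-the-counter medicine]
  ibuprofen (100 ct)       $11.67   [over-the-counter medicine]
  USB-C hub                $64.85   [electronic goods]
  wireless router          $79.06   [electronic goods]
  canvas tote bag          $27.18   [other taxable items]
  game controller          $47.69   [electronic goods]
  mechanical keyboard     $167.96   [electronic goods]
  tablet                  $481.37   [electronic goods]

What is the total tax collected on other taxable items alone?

Scented candle $27.67: other taxable items → 7.25% → $2.01
Canvas tote bag $27.18: other taxable items → 7.25% → $1.97
Tax on other taxable items = $2.01 + $1.97 = $3.98

$3.98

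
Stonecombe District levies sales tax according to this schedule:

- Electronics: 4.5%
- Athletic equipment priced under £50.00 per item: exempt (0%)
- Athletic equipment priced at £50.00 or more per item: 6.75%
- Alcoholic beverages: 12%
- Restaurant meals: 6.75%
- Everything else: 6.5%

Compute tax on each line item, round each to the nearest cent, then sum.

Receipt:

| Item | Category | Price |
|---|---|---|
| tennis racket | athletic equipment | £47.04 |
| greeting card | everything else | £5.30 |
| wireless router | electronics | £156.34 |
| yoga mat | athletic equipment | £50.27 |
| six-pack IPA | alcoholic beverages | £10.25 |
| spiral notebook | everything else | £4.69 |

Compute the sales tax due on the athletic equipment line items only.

£3.39

Tennis racket £47.04: athletic equipment, under £50.00 → 0% → £0.00
Yoga mat £50.27: athletic equipment, £50.00 or more → 6.75% → £3.39
Tax on athletic equipment = £0.00 + £3.39 = £3.39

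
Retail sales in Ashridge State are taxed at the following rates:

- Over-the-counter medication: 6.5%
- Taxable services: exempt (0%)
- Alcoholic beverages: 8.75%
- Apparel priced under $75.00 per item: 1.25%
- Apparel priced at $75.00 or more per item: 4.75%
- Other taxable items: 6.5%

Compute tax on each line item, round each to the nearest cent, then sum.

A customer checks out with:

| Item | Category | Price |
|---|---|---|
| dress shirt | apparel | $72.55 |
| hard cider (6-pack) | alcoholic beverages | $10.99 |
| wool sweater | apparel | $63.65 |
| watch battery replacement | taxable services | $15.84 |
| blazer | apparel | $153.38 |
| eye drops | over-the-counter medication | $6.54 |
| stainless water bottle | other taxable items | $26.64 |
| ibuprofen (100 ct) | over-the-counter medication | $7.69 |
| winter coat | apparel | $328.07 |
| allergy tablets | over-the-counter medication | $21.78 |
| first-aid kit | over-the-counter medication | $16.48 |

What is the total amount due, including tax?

$754.30

Dress shirt $72.55: apparel, under $75.00 → 1.25% → $0.91
Hard cider (6-pack) $10.99: alcoholic beverages → 8.75% → $0.96
Wool sweater $63.65: apparel, under $75.00 → 1.25% → $0.80
Watch battery replacement $15.84: taxable services → 0% → $0.00
Blazer $153.38: apparel, $75.00 or more → 4.75% → $7.29
Eye drops $6.54: over-the-counter medication → 6.5% → $0.43
Stainless water bottle $26.64: other taxable items → 6.5% → $1.73
Ibuprofen (100 ct) $7.69: over-the-counter medication → 6.5% → $0.50
Winter coat $328.07: apparel, $75.00 or more → 4.75% → $15.58
Allergy tablets $21.78: over-the-counter medication → 6.5% → $1.42
First-aid kit $16.48: over-the-counter medication → 6.5% → $1.07
Subtotal = $723.61; tax = $30.69; total due = $754.30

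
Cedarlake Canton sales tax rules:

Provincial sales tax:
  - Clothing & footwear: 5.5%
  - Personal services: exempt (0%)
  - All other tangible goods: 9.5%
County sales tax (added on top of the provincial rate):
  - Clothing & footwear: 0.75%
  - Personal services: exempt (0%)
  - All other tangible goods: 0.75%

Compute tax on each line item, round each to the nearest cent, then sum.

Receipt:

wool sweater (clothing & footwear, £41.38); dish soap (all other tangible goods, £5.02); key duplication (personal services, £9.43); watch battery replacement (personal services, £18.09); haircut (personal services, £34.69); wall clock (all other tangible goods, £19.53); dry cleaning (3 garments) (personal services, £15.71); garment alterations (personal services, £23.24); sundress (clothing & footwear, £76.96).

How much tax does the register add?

Wool sweater £41.38: clothing & footwear → 5.5% + 0.75% county = 6.25% → £2.59
Dish soap £5.02: all other tangible goods → 9.5% + 0.75% county = 10.25% → £0.51
Key duplication £9.43: personal services → 0% + 0% county = 0% → £0.00
Watch battery replacement £18.09: personal services → 0% + 0% county = 0% → £0.00
Haircut £34.69: personal services → 0% + 0% county = 0% → £0.00
Wall clock £19.53: all other tangible goods → 9.5% + 0.75% county = 10.25% → £2.00
Dry cleaning (3 garments) £15.71: personal services → 0% + 0% county = 0% → £0.00
Garment alterations £23.24: personal services → 0% + 0% county = 0% → £0.00
Sundress £76.96: clothing & footwear → 5.5% + 0.75% county = 6.25% → £4.81
Total tax = £2.59 + £0.51 + £2.00 + £4.81 = £9.91

£9.91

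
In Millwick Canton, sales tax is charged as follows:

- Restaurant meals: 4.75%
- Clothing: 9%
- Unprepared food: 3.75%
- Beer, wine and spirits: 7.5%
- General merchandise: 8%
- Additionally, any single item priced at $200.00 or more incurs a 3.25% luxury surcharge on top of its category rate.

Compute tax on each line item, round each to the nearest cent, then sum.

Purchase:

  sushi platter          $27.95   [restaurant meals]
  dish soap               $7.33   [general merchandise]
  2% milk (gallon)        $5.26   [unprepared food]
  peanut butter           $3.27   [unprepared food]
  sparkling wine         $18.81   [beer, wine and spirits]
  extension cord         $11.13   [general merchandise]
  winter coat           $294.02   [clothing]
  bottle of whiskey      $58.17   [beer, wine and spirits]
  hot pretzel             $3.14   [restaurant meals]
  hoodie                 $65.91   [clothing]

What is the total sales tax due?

$51.00

Sushi platter $27.95: restaurant meals → 4.75% → $1.33
Dish soap $7.33: general merchandise → 8% → $0.59
2% milk (gallon) $5.26: unprepared food → 3.75% → $0.20
Peanut butter $3.27: unprepared food → 3.75% → $0.12
Sparkling wine $18.81: beer, wine and spirits → 7.5% → $1.41
Extension cord $11.13: general merchandise → 8% → $0.89
Winter coat $294.02: clothing → 9% + 3.25% surcharge = 12.25% → $36.02
Bottle of whiskey $58.17: beer, wine and spirits → 7.5% → $4.36
Hot pretzel $3.14: restaurant meals → 4.75% → $0.15
Hoodie $65.91: clothing → 9% → $5.93
Total tax = $1.33 + $0.59 + $0.20 + $0.12 + $1.41 + $0.89 + $36.02 + $4.36 + $0.15 + $5.93 = $51.00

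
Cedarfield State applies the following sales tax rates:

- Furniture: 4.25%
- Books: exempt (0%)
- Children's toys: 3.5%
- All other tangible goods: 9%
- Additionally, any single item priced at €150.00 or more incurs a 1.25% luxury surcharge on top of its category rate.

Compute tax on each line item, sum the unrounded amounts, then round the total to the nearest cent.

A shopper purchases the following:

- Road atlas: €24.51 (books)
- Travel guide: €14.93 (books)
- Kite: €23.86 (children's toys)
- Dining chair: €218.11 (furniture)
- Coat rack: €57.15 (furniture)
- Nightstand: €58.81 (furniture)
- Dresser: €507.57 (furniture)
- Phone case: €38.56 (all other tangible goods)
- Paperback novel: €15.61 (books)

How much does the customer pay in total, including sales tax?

Road atlas €24.51: books → 0% → €0.00
Travel guide €14.93: books → 0% → €0.00
Kite €23.86: children's toys → 3.5% → €0.8351
Dining chair €218.11: furniture → 4.25% + 1.25% surcharge = 5.5% → €11.99605
Coat rack €57.15: furniture → 4.25% → €2.428875
Nightstand €58.81: furniture → 4.25% → €2.499425
Dresser €507.57: furniture → 4.25% + 1.25% surcharge = 5.5% → €27.91635
Phone case €38.56: all other tangible goods → 9% → €3.4704
Paperback novel €15.61: books → 0% → €0.00
Subtotal = €959.11; unrounded tax = €49.1462 → €49.15; total due = €1008.26

€1008.26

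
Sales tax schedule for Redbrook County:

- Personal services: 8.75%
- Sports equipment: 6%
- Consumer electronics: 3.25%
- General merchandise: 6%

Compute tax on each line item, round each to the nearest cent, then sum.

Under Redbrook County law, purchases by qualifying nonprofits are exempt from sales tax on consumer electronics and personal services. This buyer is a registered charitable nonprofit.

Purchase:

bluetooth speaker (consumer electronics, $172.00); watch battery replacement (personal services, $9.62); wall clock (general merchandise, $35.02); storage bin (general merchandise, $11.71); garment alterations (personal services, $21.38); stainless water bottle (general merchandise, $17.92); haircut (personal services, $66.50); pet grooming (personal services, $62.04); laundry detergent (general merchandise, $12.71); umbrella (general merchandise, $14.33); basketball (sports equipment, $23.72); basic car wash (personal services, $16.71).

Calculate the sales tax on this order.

Bluetooth speaker $172.00: consumer electronics, buyer-exempt → 0% → $0.00
Watch battery replacement $9.62: personal services, buyer-exempt → 0% → $0.00
Wall clock $35.02: general merchandise → 6% → $2.10
Storage bin $11.71: general merchandise → 6% → $0.70
Garment alterations $21.38: personal services, buyer-exempt → 0% → $0.00
Stainless water bottle $17.92: general merchandise → 6% → $1.08
Haircut $66.50: personal services, buyer-exempt → 0% → $0.00
Pet grooming $62.04: personal services, buyer-exempt → 0% → $0.00
Laundry detergent $12.71: general merchandise → 6% → $0.76
Umbrella $14.33: general merchandise → 6% → $0.86
Basketball $23.72: sports equipment → 6% → $1.42
Basic car wash $16.71: personal services, buyer-exempt → 0% → $0.00
Total tax = $2.10 + $0.70 + $1.08 + $0.76 + $0.86 + $1.42 = $6.92

$6.92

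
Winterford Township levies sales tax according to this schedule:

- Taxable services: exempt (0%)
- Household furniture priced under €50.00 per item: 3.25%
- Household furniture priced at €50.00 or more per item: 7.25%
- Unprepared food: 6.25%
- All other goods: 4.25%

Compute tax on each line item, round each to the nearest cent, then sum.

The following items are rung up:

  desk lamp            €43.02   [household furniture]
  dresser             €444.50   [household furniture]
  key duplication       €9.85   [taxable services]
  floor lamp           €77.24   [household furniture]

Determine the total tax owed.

Desk lamp €43.02: household furniture, under €50.00 → 3.25% → €1.40
Dresser €444.50: household furniture, €50.00 or more → 7.25% → €32.23
Key duplication €9.85: taxable services → 0% → €0.00
Floor lamp €77.24: household furniture, €50.00 or more → 7.25% → €5.60
Total tax = €1.40 + €32.23 + €5.60 = €39.23

€39.23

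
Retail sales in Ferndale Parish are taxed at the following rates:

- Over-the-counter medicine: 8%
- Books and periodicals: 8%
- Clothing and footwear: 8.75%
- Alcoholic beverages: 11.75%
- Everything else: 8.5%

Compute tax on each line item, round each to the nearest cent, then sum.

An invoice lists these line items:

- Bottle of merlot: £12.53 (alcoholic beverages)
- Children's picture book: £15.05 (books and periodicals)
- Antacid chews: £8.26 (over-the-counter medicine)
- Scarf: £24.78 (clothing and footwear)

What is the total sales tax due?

Bottle of merlot £12.53: alcoholic beverages → 11.75% → £1.47
Children's picture book £15.05: books and periodicals → 8% → £1.20
Antacid chews £8.26: over-the-counter medicine → 8% → £0.66
Scarf £24.78: clothing and footwear → 8.75% → £2.17
Total tax = £1.47 + £1.20 + £0.66 + £2.17 = £5.50

£5.50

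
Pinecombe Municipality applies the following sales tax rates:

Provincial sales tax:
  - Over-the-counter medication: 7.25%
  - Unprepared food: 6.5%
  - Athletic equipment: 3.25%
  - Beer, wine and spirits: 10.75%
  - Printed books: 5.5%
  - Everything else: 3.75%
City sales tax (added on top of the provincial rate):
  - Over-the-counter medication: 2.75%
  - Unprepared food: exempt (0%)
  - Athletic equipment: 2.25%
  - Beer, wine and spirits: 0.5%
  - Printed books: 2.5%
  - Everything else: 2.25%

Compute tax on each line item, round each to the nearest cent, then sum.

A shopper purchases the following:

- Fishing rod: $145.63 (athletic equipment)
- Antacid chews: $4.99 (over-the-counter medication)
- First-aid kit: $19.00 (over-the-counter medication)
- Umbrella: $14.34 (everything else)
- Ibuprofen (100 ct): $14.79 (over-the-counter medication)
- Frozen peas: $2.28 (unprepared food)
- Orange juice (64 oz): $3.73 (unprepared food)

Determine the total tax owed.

$13.14

Fishing rod $145.63: athletic equipment → 3.25% + 2.25% city = 5.5% → $8.01
Antacid chews $4.99: over-the-counter medication → 7.25% + 2.75% city = 10% → $0.50
First-aid kit $19.00: over-the-counter medication → 7.25% + 2.75% city = 10% → $1.90
Umbrella $14.34: everything else → 3.75% + 2.25% city = 6% → $0.86
Ibuprofen (100 ct) $14.79: over-the-counter medication → 7.25% + 2.75% city = 10% → $1.48
Frozen peas $2.28: unprepared food → 6.5% + 0% city = 6.5% → $0.15
Orange juice (64 oz) $3.73: unprepared food → 6.5% + 0% city = 6.5% → $0.24
Total tax = $8.01 + $0.50 + $1.90 + $0.86 + $1.48 + $0.15 + $0.24 = $13.14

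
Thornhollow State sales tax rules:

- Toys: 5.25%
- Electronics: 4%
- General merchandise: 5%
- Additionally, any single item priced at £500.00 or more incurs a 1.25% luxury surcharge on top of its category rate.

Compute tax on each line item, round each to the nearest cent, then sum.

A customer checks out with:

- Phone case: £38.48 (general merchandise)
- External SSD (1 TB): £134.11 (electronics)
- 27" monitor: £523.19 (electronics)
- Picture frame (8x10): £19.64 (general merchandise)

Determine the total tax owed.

Phone case £38.48: general merchandise → 5% → £1.92
External SSD (1 TB) £134.11: electronics → 4% → £5.36
27" monitor £523.19: electronics → 4% + 1.25% surcharge = 5.25% → £27.47
Picture frame (8x10) £19.64: general merchandise → 5% → £0.98
Total tax = £1.92 + £5.36 + £27.47 + £0.98 = £35.73

£35.73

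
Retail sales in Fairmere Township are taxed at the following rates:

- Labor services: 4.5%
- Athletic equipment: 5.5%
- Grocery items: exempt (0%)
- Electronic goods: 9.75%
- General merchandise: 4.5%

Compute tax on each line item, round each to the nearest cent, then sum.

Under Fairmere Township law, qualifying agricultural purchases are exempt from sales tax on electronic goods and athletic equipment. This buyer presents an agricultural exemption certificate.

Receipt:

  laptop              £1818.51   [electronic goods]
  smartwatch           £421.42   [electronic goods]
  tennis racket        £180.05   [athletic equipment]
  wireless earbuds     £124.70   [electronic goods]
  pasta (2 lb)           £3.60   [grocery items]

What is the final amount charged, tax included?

Laptop £1818.51: electronic goods, buyer-exempt → 0% → £0.00
Smartwatch £421.42: electronic goods, buyer-exempt → 0% → £0.00
Tennis racket £180.05: athletic equipment, buyer-exempt → 0% → £0.00
Wireless earbuds £124.70: electronic goods, buyer-exempt → 0% → £0.00
Pasta (2 lb) £3.60: grocery items → 0% → £0.00
Subtotal = £2548.28; tax = £0.00; total due = £2548.28

£2548.28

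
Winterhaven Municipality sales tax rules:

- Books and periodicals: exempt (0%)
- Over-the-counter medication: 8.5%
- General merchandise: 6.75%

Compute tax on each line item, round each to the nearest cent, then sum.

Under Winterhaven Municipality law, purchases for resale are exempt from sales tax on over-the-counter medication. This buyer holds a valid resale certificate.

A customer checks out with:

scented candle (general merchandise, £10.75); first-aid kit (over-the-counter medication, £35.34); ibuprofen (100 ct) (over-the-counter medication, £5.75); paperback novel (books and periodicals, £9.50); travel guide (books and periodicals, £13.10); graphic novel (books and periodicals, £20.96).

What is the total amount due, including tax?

£96.13

Scented candle £10.75: general merchandise → 6.75% → £0.73
First-aid kit £35.34: over-the-counter medication, buyer-exempt → 0% → £0.00
Ibuprofen (100 ct) £5.75: over-the-counter medication, buyer-exempt → 0% → £0.00
Paperback novel £9.50: books and periodicals → 0% → £0.00
Travel guide £13.10: books and periodicals → 0% → £0.00
Graphic novel £20.96: books and periodicals → 0% → £0.00
Subtotal = £95.40; tax = £0.73; total due = £96.13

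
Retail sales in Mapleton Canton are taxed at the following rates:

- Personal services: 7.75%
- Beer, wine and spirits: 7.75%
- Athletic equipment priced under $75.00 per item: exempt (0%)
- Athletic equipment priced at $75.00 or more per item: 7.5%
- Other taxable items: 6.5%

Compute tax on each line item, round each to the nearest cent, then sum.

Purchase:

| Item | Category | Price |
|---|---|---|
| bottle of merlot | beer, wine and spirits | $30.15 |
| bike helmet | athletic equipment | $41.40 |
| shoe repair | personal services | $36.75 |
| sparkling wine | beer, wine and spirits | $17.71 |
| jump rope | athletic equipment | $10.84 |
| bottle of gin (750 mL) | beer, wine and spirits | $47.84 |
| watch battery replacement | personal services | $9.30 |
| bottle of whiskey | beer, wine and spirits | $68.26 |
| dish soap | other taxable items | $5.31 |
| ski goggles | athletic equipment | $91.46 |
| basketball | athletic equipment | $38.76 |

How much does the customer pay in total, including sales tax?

Bottle of merlot $30.15: beer, wine and spirits → 7.75% → $2.34
Bike helmet $41.40: athletic equipment, under $75.00 → 0% → $0.00
Shoe repair $36.75: personal services → 7.75% → $2.85
Sparkling wine $17.71: beer, wine and spirits → 7.75% → $1.37
Jump rope $10.84: athletic equipment, under $75.00 → 0% → $0.00
Bottle of gin (750 mL) $47.84: beer, wine and spirits → 7.75% → $3.71
Watch battery replacement $9.30: personal services → 7.75% → $0.72
Bottle of whiskey $68.26: beer, wine and spirits → 7.75% → $5.29
Dish soap $5.31: other taxable items → 6.5% → $0.35
Ski goggles $91.46: athletic equipment, $75.00 or more → 7.5% → $6.86
Basketball $38.76: athletic equipment, under $75.00 → 0% → $0.00
Subtotal = $397.78; tax = $23.49; total due = $421.27

$421.27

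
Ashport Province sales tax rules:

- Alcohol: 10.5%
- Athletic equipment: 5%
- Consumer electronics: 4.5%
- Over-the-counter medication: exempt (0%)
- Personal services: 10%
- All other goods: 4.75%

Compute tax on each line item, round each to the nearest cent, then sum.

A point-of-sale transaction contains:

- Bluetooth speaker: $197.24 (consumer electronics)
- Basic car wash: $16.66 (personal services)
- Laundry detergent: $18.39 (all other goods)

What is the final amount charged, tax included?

$243.71

Bluetooth speaker $197.24: consumer electronics → 4.5% → $8.88
Basic car wash $16.66: personal services → 10% → $1.67
Laundry detergent $18.39: all other goods → 4.75% → $0.87
Subtotal = $232.29; tax = $11.42; total due = $243.71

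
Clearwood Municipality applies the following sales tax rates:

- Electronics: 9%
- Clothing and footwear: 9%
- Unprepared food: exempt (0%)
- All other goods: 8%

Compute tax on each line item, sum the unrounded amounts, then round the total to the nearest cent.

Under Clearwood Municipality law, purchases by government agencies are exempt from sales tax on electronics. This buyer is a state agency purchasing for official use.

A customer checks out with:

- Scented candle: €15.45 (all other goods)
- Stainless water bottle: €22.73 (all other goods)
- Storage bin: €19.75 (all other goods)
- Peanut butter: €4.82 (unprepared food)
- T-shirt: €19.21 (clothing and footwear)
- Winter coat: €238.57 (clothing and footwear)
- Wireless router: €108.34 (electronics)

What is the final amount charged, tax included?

€456.70

Scented candle €15.45: all other goods → 8% → €1.236
Stainless water bottle €22.73: all other goods → 8% → €1.8184
Storage bin €19.75: all other goods → 8% → €1.58
Peanut butter €4.82: unprepared food → 0% → €0.00
T-shirt €19.21: clothing and footwear → 9% → €1.7289
Winter coat €238.57: clothing and footwear → 9% → €21.4713
Wireless router €108.34: electronics, buyer-exempt → 0% → €0.00
Subtotal = €428.87; unrounded tax = €27.8346 → €27.83; total due = €456.70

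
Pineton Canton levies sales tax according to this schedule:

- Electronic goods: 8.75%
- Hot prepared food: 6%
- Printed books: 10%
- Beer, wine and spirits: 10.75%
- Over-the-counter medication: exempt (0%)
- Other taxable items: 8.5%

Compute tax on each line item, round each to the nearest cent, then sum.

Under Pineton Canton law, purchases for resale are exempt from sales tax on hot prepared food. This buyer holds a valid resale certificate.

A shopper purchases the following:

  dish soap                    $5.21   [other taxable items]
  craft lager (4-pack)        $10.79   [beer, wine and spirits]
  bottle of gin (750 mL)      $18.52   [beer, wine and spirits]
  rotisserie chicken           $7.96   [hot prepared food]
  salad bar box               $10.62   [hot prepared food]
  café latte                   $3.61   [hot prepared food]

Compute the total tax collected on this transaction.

Dish soap $5.21: other taxable items → 8.5% → $0.44
Craft lager (4-pack) $10.79: beer, wine and spirits → 10.75% → $1.16
Bottle of gin (750 mL) $18.52: beer, wine and spirits → 10.75% → $1.99
Rotisserie chicken $7.96: hot prepared food, buyer-exempt → 0% → $0.00
Salad bar box $10.62: hot prepared food, buyer-exempt → 0% → $0.00
Café latte $3.61: hot prepared food, buyer-exempt → 0% → $0.00
Total tax = $0.44 + $1.16 + $1.99 = $3.59

$3.59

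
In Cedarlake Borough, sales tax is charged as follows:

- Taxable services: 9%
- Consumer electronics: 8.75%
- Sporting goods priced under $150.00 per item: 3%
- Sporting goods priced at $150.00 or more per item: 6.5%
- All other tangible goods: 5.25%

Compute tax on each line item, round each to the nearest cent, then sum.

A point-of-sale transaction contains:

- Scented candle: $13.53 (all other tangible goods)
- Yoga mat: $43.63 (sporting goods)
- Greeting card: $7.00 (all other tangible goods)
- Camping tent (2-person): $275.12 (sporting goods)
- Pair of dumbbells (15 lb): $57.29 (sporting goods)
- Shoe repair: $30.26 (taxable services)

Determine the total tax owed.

Scented candle $13.53: all other tangible goods → 5.25% → $0.71
Yoga mat $43.63: sporting goods, under $150.00 → 3% → $1.31
Greeting card $7.00: all other tangible goods → 5.25% → $0.37
Camping tent (2-person) $275.12: sporting goods, $150.00 or more → 6.5% → $17.88
Pair of dumbbells (15 lb) $57.29: sporting goods, under $150.00 → 3% → $1.72
Shoe repair $30.26: taxable services → 9% → $2.72
Total tax = $0.71 + $1.31 + $0.37 + $17.88 + $1.72 + $2.72 = $24.71

$24.71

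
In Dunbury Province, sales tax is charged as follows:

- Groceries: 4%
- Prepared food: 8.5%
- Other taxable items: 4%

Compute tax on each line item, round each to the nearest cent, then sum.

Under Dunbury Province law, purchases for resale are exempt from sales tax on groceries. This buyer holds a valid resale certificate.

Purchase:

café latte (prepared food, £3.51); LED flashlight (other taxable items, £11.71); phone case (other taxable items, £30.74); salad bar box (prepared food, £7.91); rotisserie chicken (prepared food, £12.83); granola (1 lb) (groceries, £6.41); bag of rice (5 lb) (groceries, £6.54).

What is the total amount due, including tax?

Café latte £3.51: prepared food → 8.5% → £0.30
LED flashlight £11.71: other taxable items → 4% → £0.47
Phone case £30.74: other taxable items → 4% → £1.23
Salad bar box £7.91: prepared food → 8.5% → £0.67
Rotisserie chicken £12.83: prepared food → 8.5% → £1.09
Granola (1 lb) £6.41: groceries, buyer-exempt → 0% → £0.00
Bag of rice (5 lb) £6.54: groceries, buyer-exempt → 0% → £0.00
Subtotal = £79.65; tax = £3.76; total due = £83.41

£83.41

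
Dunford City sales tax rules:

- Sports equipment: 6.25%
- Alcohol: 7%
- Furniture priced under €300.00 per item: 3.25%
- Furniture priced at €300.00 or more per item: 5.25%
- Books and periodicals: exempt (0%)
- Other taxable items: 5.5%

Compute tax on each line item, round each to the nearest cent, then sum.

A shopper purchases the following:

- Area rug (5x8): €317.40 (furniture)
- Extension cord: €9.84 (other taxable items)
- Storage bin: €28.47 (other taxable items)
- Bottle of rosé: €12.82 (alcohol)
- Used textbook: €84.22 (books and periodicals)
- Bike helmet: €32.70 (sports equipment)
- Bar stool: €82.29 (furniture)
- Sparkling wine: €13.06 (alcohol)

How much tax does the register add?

€25.29

Area rug (5x8) €317.40: furniture, €300.00 or more → 5.25% → €16.66
Extension cord €9.84: other taxable items → 5.5% → €0.54
Storage bin €28.47: other taxable items → 5.5% → €1.57
Bottle of rosé €12.82: alcohol → 7% → €0.90
Used textbook €84.22: books and periodicals → 0% → €0.00
Bike helmet €32.70: sports equipment → 6.25% → €2.04
Bar stool €82.29: furniture, under €300.00 → 3.25% → €2.67
Sparkling wine €13.06: alcohol → 7% → €0.91
Total tax = €16.66 + €0.54 + €1.57 + €0.90 + €2.04 + €2.67 + €0.91 = €25.29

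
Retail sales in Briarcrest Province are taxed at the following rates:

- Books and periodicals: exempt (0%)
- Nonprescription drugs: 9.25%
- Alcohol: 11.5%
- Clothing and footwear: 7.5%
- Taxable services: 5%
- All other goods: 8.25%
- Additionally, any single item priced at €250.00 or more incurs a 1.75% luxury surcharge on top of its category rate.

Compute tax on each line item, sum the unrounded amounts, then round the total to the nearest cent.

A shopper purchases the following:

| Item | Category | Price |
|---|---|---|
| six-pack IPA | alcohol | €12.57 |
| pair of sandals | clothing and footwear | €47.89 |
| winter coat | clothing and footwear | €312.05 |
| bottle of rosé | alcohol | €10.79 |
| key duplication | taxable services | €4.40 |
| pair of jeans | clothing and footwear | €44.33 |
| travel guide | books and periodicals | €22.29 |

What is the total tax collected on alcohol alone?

Six-pack IPA €12.57: alcohol → 11.5% → €1.44555
Bottle of rosé €10.79: alcohol → 11.5% → €1.24085
Tax on alcohol: unrounded sum = €2.6864 → €2.69

€2.69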